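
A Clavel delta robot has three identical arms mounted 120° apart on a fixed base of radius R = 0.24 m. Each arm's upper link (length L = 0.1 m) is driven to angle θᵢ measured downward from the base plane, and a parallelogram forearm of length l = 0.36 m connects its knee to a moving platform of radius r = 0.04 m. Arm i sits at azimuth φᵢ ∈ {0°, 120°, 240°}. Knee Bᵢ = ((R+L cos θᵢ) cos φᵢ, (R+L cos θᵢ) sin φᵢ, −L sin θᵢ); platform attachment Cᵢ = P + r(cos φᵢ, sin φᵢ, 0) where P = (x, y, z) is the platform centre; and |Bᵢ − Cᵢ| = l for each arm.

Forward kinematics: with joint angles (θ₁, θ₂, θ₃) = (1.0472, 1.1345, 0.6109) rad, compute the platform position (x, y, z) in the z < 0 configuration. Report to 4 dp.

(-0.0153, -0.0407, -0.3265)

arm 1 at φ=0.0°: (R−r)+L cos θ1 = 0.2500;  O1 = (0.2500, 0.0000, -0.0866)
φ2=120.0°: virtual centre (-0.1211, 0.2098, -0.0906), radius l
arm 3 at φ=240.0°: (R−r)+L cos θ3 = 0.2819;  O3 = (-0.1410, -0.2441, -0.0574)
|O₂|²−|O₁|² = -0.0031;  |O₃|²−|O₁|² = 0.0128
linear system: -0.7423x+0.4196y = -0.0031−-0.0081z; -0.7819x+-0.4883y = 0.0128−0.0585z
Cramer: x(z) = -0.0056+0.0298z;  y(z) = -0.0172+0.0720z
sphere 1 gives Az²+Bz+C=0 with A=1.0061, B=0.1555, C=-0.0565;  B²−4AC=0.2515;  roots -0.3265, 0.1720;  negative root z = -0.3265
x = -0.0153, y = -0.0407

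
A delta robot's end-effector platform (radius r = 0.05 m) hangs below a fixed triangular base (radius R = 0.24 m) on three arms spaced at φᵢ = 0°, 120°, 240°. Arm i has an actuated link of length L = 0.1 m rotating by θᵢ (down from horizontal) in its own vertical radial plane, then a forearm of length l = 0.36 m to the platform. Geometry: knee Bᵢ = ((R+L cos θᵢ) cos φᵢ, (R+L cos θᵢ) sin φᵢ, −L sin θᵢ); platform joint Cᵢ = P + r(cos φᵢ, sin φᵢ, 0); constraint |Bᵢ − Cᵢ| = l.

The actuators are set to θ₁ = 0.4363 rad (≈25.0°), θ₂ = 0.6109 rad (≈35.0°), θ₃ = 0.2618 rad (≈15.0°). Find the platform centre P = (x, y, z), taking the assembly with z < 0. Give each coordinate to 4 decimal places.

φ1=0.0°: virtual centre (0.2806, 0.0000, -0.0423), radius l
φ2=120.0°: virtual centre (-0.1360, 0.2355, -0.0574), radius l
arm 3 at φ=240.0°: ρ3 = 0.2866;  O3 = (-0.1433, -0.2482, -0.0259)
subtract pairs → two planes through P
linear system: -0.8332x+0.4710y = -0.0033−-0.0302z; -0.8479x+-0.4964y = 0.0023−0.0328z
Cramer: x(z) = 0.0007+0.0005z;  y(z) = -0.0058+0.0651z
quadratic in z: (1.0042)z²+(0.0835)z+(-0.0494)=0, √Δ=0.4533 → z ∈ {-0.2673, 0.1841}; z = -0.2673 (taking z<0)
x = 0.0006, y = -0.0232

(0.0006, -0.0232, -0.2673)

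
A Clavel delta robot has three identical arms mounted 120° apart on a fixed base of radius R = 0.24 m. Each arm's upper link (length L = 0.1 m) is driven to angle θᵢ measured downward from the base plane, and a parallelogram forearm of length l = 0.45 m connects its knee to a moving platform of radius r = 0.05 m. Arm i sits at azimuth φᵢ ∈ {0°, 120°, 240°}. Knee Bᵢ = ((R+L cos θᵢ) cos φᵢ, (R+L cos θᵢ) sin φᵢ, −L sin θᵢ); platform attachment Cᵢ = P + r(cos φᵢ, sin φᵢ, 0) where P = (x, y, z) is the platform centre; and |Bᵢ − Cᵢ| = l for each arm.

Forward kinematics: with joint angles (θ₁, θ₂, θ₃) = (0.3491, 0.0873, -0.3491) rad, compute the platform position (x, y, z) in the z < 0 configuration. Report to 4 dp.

(-0.0394, -0.0280, -0.3459)

φ1=0.0°: virtual centre (0.2840, 0.0000, -0.0342), radius l
arm 2 at φ=120.0°: e+L cos θ2 = 0.2896;  S2 = (-0.1448, 0.2508, -0.0087)
φ3=240.0°: virtual centre (-0.1420, -0.2459, 0.0342), radius l
eliminate P² terms by subtracting sphere 1 from 2 and 3
plane₁₂: -0.8576x+0.5016y+0.0510z = 0.0021
det = 0.8491;  x = -0.0012+0.1104z,  y = 0.0022+0.0870z
into |P−S₁|² = l²: 1.0198z² + 0.0058z + -0.1200 = 0;  Δ = 0.4894;  z = -0.3459 or 0.3402 → z<0 root = -0.3459
x = -0.0394, y = -0.0280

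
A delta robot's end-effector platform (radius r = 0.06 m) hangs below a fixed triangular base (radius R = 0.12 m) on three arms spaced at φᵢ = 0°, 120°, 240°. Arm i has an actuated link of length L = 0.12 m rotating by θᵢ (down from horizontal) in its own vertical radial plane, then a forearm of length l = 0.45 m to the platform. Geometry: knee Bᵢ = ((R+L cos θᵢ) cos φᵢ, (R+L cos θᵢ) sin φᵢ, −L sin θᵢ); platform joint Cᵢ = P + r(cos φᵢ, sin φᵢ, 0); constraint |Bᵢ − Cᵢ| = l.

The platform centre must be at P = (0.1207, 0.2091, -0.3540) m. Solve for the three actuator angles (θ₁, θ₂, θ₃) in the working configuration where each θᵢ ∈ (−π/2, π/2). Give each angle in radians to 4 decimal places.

θ₁ = -0.3492, θ₂ = -0.3493, θ₃ = 0.9597

rotate P by −φ1: (0.1207, 0.2091, -0.3540)
  A=-0.0607, B=-0.3540, C=(l²−L²−A²−y'²−z²)/(2L)=0.0641
  √(A²+B²)=0.3592;  θ1 = -1.7406+1.3915 ≈ -0.3492
φ2=120.0° → target in arm frame (0.1207, -0.2091)
  A cos θ + B sin θ = C:  -0.0607·cos θ + -0.3540·sin θ = 0.0641
  γ=atan2(-0.3540,-0.0607)=-1.7407;  ψ=arccos(0.1784)=1.3914;  θ2=γ+ψ≈-0.3493
arm 3 (φ=240.0°): x'=-0.2414, y'=0.0000
  A=0.3014, B=-0.3540, C=(l²−L²−A²−y'²−z²)/(2L)=-0.1170
  √(A²+B²)=0.4650;  θ3 = -0.8654+1.8252 ≈ 0.9597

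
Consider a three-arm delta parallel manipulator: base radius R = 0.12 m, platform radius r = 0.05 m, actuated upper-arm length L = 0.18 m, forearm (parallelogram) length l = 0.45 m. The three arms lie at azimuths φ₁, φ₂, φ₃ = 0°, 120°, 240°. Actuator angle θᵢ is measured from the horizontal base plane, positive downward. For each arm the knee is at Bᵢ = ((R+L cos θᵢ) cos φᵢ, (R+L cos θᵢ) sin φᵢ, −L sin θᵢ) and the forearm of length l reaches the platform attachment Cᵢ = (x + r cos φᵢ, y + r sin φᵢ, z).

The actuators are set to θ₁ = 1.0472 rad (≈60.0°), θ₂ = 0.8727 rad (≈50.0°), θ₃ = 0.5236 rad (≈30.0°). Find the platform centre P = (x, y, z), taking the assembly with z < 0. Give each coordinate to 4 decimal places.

(-0.0907, -0.0730, -0.5224)

S1 = (0.1600·cos0.0°, 0.1600·sin0.0°, -0.1559) = (0.1600, 0.0000, -0.1559)
φ2=120.0°: virtual centre (-0.0928, 0.1608, -0.1379), radius l
φ3=240.0°: virtual centre (-0.1129, -0.1956, -0.0900), radius l
|S₂|²−|S₁|² = 0.0036;  |S₃|²−|S₁|² = 0.0092
[-0.5057 0.3216 0.0360]·P = 0.0036;  [-0.5459 -0.3912 0.1318]·P = 0.0092
Cramer: x(z) = -0.0117+0.1512z;  y(z) = -0.0072+0.1258z
quadratic in z: (1.0387)z²+(0.2580)z+(-0.1487)=0, √Δ=0.8272 → z ∈ {-0.5224, 0.2740}; z = -0.5224 (taking z<0)
x = -0.0907, y = -0.0730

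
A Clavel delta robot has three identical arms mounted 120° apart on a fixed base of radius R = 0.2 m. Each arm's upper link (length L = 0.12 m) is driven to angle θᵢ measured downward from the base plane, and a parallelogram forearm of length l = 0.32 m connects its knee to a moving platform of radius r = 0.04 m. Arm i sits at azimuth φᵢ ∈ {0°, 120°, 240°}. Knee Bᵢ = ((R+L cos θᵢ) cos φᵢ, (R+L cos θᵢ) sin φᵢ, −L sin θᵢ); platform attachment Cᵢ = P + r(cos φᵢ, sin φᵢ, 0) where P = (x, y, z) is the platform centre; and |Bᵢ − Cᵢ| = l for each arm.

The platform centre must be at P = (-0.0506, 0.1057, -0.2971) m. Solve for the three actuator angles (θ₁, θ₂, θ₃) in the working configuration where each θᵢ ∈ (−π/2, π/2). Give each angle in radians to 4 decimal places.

arm 1 (φ=0.0°): x'=-0.0506, y'=0.1057
  e−x'=0.2106;  (l²−L²−(e−x')²−y'²−z²)/2L = -0.2325
  √(A²+B²)=0.3642;  θ1 = -0.9542+2.2632 ≈ 1.3090
rotate P by −φ2: (0.1168, -0.0090, -0.2971)
  e−x'=0.0432;  (l²−L²−(e−x')²−y'²−z²)/2L = -0.0092
  γ=atan2(-0.2971,0.0432)=-1.4265;  ψ=arccos(-0.0307)=1.6015;  θ2=γ+ψ≈0.1750
rotate P by −φ3: (-0.0662, -0.0967, -0.2971)
  A cos θ + B sin θ = C:  0.2262·cos θ + -0.2971·sin θ = -0.2533
  θ3 = atan2(B,A) + arccos(C/0.3734) = 1.3963

θ₁ = 1.3090, θ₂ = 0.1750, θ₃ = 1.3963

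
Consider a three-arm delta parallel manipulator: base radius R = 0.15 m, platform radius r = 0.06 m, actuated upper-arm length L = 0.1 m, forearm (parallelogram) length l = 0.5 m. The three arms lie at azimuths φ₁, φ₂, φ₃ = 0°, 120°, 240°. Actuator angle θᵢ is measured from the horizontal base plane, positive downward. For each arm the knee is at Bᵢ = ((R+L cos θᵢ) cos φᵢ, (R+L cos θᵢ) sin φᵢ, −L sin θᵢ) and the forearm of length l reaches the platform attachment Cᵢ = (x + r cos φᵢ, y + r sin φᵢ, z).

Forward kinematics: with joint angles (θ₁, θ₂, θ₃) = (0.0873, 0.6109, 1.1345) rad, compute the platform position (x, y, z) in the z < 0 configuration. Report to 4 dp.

φ1=0.0°: virtual centre (0.1896, 0.0000, -0.0087), radius l
centre 2 = (0.1719·cos120.0°, 0.1719·sin120.0°, -0.0574) = (-0.0860, 0.1489, -0.0574)
centre 3 = (0.1323·cos240.0°, 0.1323·sin240.0°, -0.0906) = (-0.0661, -0.1145, -0.0906)
|centre ₂|²−|centre ₁|² = -0.0032;  |centre ₃|²−|centre ₁|² = -0.0103
[-0.5512 0.2978 -0.0973]·P = -0.0032;  [-0.5115 -0.2291 -0.1638]·P = -0.0103
det = 0.2786;  x = 0.0137+-0.2551z,  y = 0.0146+-0.1455z
quadratic in z: (1.0863)z²+(0.1030)z+(-0.2187)=0, √Δ=0.9803 → z ∈ {-0.4986, 0.4038}; z = -0.4986 (taking z<0)
x = 0.1409, y = 0.0871

(0.1409, 0.0871, -0.4986)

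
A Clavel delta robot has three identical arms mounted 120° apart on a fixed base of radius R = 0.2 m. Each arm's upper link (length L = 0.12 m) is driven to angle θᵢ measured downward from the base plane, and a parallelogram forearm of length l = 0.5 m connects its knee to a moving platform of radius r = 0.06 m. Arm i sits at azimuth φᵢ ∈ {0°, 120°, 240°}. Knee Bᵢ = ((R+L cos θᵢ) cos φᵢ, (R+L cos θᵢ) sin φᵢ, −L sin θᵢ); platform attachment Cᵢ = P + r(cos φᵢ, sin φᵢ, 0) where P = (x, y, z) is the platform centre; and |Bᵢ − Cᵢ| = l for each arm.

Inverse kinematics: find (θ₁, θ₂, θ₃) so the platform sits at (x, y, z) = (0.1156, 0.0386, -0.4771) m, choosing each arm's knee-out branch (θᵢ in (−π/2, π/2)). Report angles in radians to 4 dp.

θ₁ = -0.0003, θ₂ = 0.6103, θ₃ = 0.8725

arm 1 (φ=0.0°): x'=0.1156, y'=0.0386
  A cos θ + B sin θ = C:  0.0244·cos θ + -0.4771·sin θ = 0.0245
  γ=atan2(-0.4771,0.0244)=-1.5197;  ψ=arccos(0.0514)=1.5194;  θ1=γ+ψ≈-0.0003
arm 2 (φ=120.0°): x'=-0.0244, y'=-0.1194
  A cos θ + B sin θ = C:  0.1644·cos θ + -0.4771·sin θ = -0.1388
  γ=atan2(-0.4771,0.1644)=-1.2390;  ψ=arccos(-0.2750)=1.8494;  θ2=γ+ψ≈0.6103
rotate P by −φ3: (-0.0912, 0.0808, -0.4771)
  e−x'=0.2312;  (l²−L²−(e−x')²−y'²−z²)/2L = -0.2168
  θ3 = atan2(B,A) + arccos(C/0.5302) = 0.8725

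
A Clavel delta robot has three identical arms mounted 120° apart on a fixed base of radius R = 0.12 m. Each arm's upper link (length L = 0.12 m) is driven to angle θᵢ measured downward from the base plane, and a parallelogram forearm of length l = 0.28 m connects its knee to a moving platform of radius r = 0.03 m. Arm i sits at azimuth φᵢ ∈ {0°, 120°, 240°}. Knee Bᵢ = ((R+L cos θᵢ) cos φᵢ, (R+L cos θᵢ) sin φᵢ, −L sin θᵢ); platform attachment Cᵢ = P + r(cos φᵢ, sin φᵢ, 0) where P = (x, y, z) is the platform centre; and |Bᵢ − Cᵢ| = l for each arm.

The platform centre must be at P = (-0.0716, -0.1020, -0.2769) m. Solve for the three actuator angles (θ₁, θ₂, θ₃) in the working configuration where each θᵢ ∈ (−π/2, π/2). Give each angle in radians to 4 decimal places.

θ₁ = 1.2219, θ₂ = 1.1343, θ₃ = 0.0874

arm 1 (φ=0.0°): x'=-0.0716, y'=-0.1020
  A cos θ + B sin θ = C:  0.1616·cos θ + -0.2769·sin θ = -0.2050
  γ=atan2(-0.2769,0.1616)=-1.0425;  ψ=arccos(-0.6393)=2.2644;  θ1=γ+ψ≈1.2219
arm 2 (φ=120.0°): x'=-0.0525, y'=0.1130
  e−x'=0.1425;  (l²−L²−(e−x')²−y'²−z²)/2L = -0.1907
  √(A²+B²)=0.3114;  θ2 = -1.0954+2.2297 ≈ 1.1343
φ3=240.0° → target in arm frame (0.1241, -0.0110)
  A cos θ + B sin θ = C:  -0.0341·cos θ + -0.2769·sin θ = -0.0582
  √(A²+B²)=0.2790;  θ3 = -1.6935+1.7808 ≈ 0.0874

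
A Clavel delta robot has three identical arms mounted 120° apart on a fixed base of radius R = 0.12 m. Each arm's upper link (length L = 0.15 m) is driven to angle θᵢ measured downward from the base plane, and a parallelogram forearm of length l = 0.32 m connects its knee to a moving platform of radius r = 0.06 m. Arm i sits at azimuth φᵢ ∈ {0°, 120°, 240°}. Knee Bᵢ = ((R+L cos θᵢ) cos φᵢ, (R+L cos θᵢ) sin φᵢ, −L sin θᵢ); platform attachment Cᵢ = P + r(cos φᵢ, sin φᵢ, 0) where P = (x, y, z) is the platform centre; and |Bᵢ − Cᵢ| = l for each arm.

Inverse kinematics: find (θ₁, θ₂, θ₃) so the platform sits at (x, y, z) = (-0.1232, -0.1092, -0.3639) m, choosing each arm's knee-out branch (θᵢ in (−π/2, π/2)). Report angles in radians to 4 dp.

θ₁ = 1.3968, θ₂ = 1.1349, θ₃ = 0.3495

φ1=0.0° → target in arm frame (-0.1232, -0.1092)
  A=0.1832, B=-0.3639, C=(l²−L²−A²−y'²−z²)/(2L)=-0.3267
  √(A²+B²)=0.4074;  θ1 = -1.1044+2.5012 ≈ 1.3968
φ2=120.0° → target in arm frame (-0.0330, 0.1613)
  A=0.0930, B=-0.3639, C=(l²−L²−A²−y'²−z²)/(2L)=-0.2906
  √(A²+B²)=0.3756;  θ2 = -1.3207+2.4555 ≈ 1.1349
rotate P by −φ3: (0.1562, -0.0521, -0.3639)
  A cos θ + B sin θ = C:  -0.0962·cos θ + -0.3639·sin θ = -0.2150
  √(A²+B²)=0.3764;  θ3 = -1.8292+2.1786 ≈ 0.3495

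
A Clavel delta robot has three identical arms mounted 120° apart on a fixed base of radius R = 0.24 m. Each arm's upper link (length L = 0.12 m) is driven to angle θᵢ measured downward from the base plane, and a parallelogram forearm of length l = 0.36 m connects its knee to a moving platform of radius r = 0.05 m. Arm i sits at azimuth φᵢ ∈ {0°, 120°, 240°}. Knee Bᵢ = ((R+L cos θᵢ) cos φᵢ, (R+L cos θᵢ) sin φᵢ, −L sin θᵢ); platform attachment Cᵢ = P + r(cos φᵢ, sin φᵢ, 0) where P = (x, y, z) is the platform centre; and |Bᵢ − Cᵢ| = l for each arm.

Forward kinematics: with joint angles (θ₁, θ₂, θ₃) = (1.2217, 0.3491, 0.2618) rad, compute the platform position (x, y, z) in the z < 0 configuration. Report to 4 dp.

φ1=0.0°: virtual centre (0.2310, 0.0000, -0.1128), radius l
O2 = (0.3028·cos120.0°, 0.3028·sin120.0°, -0.0410) = (-0.1514, 0.2622, -0.0410)
φ3=240.0°: virtual centre (-0.1530, -0.2649, -0.0311), radius l
subtract pairs → two planes through P
linear system: -0.7649x+0.5244y = 0.0273−0.1434z; -0.7680x+-0.5299y = 0.0284−0.1634z
det = 0.8080;  x = -0.0363+0.2001z,  y = -0.0010+0.0184z
into |P−O₁|² = l²: 1.0404z² + 0.1185z + -0.0454 = 0;  Δ = 0.2029;  z = -0.2734 or 0.1596 → z<0 root = -0.2734
x = -0.0911, y = -0.0060

(-0.0911, -0.0060, -0.2734)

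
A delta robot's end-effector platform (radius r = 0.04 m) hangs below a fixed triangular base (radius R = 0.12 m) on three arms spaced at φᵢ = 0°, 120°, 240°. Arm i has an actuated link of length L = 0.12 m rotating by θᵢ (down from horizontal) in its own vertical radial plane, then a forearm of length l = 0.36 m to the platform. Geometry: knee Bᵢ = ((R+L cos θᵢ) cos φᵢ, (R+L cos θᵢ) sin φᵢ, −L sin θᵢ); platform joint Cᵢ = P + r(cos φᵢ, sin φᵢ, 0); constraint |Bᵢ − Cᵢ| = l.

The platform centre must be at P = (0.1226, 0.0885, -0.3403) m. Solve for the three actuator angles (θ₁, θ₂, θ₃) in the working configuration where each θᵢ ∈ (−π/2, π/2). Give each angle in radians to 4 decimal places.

arm 1 (φ=0.0°): x'=0.1226, y'=0.0885
  A cos θ + B sin θ = C:  -0.0426·cos θ + -0.3403·sin θ = -0.0427
  θ1 = atan2(B,A) + arccos(C/0.3430) = 0.0003
φ2=120.0° → target in arm frame (0.0153, -0.1504)
  A=0.0647, B=-0.3403, C=(l²−L²−A²−y'²−z²)/(2L)=-0.1142
  γ=atan2(-0.3403,0.0647)=-1.3830;  ψ=arccos(-0.3297)=1.9068;  θ2=γ+ψ≈0.5238
arm 3 (φ=240.0°): x'=-0.1379, y'=0.0619
  A cos θ + B sin θ = C:  0.2179·cos θ + -0.3403·sin θ = -0.2164
  θ3 = atan2(B,A) + arccos(C/0.4041) = 1.1348

θ₁ = 0.0003, θ₂ = 0.5238, θ₃ = 1.1348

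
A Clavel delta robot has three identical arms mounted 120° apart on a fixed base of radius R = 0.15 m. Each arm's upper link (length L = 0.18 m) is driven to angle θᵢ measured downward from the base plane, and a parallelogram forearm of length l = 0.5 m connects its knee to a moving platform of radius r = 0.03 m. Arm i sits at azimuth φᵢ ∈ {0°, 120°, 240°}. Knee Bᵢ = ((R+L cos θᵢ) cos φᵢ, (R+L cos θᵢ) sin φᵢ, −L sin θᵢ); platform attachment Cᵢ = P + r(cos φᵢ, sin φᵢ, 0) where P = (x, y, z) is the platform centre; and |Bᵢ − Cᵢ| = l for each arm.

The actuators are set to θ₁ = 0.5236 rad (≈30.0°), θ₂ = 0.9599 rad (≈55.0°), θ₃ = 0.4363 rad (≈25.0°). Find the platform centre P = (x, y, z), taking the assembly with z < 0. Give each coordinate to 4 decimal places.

(0.0415, -0.1037, -0.5193)

φ1=0.0°: virtual centre (0.2759, 0.0000, -0.0900), radius l
arm 2 at φ=120.0°: (R−r)+L cos θ2 = 0.2232;  S2 = (-0.1116, 0.1933, -0.1474)
φ3=240.0°: virtual centre (-0.1416, -0.2452, -0.0761), radius l
|S₂|²−|S₁|² = -0.0126;  |S₃|²−|S₁|² = 0.0017
plane₁₂: -0.7750x+0.3867y+-0.1149z = -0.0126
det = 0.7029;  x = 0.0079+-0.0648z,  y = -0.0169+0.1672z
into |P−S₁|² = l²: 1.0322z² + 0.2091z + -0.1698 = 0;  Δ = 0.7447;  z = -0.5193 or 0.3167 → z<0 root = -0.5193
x = 0.0415, y = -0.1037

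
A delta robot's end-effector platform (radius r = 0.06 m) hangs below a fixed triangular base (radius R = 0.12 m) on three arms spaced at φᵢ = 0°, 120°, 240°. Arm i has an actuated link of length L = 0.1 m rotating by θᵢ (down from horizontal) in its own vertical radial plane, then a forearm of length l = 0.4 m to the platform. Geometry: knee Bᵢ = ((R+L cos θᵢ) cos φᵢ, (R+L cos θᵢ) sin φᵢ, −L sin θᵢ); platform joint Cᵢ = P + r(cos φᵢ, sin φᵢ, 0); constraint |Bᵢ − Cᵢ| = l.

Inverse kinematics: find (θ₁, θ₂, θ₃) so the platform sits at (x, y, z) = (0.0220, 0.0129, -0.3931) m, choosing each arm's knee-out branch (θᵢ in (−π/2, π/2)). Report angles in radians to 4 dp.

θ₁ = 0.1742, θ₂ = 0.2614, θ₃ = 0.3490

arm 1 (φ=0.0°): x'=0.0220, y'=0.0129
  A cos θ + B sin θ = C:  0.0380·cos θ + -0.3931·sin θ = -0.0307
  √(A²+B²)=0.3949;  θ1 = -1.4744+1.6486 ≈ 0.1742
arm 2 (φ=120.0°): x'=0.0002, y'=-0.0255
  e−x'=0.0598;  (l²−L²−(e−x')²−y'²−z²)/2L = -0.0438
  γ=atan2(-0.3931,0.0598)=-1.4198;  ψ=arccos(-0.1101)=1.6811;  θ2=γ+ψ≈0.2614
arm 3 (φ=240.0°): x'=-0.0222, y'=0.0126
  A=0.0822, B=-0.3931, C=(l²−L²−A²−y'²−z²)/(2L)=-0.0572
  γ=atan2(-0.3931,0.0822)=-1.3647;  ψ=arccos(-0.1424)=1.7137;  θ3=γ+ψ≈0.3490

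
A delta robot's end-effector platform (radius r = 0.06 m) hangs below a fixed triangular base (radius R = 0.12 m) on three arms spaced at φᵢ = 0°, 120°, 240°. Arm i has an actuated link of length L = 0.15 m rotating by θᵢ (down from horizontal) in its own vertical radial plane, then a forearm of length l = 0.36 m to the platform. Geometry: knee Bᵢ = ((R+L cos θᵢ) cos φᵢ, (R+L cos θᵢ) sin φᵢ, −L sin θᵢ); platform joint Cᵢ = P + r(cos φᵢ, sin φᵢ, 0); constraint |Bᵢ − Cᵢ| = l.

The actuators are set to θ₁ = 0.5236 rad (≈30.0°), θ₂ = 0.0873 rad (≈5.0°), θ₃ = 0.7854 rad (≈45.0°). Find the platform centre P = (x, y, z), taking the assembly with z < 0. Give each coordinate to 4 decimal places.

(-0.0116, 0.1082, -0.3530)

φ1=0.0°: virtual centre (0.1899, 0.0000, -0.0750), radius l
S2 = (0.2094·cos120.0°, 0.2094·sin120.0°, -0.0131) = (-0.1047, 0.1814, -0.0131)
φ3=240.0°: virtual centre (-0.0830, -0.1438, -0.1061), radius l
eliminate P² terms by subtracting sphere 1 from 2 and 3
plane₁₂: -0.5892x+0.3627y+0.1238z = 0.0023
Cramer: x(z) = 0.0010+0.0356z;  y(z) = 0.0081-0.2836z
into |P−S₁|² = l²: 1.0817z² + 0.1320z + -0.0882 = 0;  Δ = 0.3991;  z = -0.3530 or 0.2310 → z<0 root = -0.3530
x = -0.0116, y = 0.1082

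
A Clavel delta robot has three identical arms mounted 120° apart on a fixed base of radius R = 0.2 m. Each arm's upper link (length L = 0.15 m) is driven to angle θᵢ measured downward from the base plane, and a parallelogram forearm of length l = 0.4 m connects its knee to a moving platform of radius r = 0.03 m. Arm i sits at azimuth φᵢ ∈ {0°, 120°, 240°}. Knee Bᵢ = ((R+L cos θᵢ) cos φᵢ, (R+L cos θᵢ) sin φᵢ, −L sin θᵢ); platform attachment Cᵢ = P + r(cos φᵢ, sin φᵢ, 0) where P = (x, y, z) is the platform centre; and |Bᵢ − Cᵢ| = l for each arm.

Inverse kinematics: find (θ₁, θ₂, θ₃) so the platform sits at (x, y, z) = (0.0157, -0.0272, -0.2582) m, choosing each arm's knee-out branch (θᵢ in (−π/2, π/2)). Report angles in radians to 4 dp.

θ₁ = 0.0001, θ₂ = 0.3492, θ₃ = 0.0000

rotate P by −φ1: (0.0157, -0.0272, -0.2582)
  A=0.1543, B=-0.2582, C=(l²−L²−A²−y'²−z²)/(2L)=0.1543
  √(A²+B²)=0.3008;  θ1 = -1.0321+1.0322 ≈ 0.0001
arm 2 (φ=120.0°): x'=-0.0314, y'=0.0000
  A=0.2014, B=-0.2582, C=(l²−L²−A²−y'²−z²)/(2L)=0.1009
  γ=atan2(-0.2582,0.2014)=-0.9083;  ψ=arccos(0.3081)=1.2576;  θ2=γ+ψ≈0.3492
φ3=240.0° → target in arm frame (0.0157, 0.0272)
  A cos θ + B sin θ = C:  0.1543·cos θ + -0.2582·sin θ = 0.1543
  θ3 = atan2(B,A) + arccos(C/0.3008) = 0.0000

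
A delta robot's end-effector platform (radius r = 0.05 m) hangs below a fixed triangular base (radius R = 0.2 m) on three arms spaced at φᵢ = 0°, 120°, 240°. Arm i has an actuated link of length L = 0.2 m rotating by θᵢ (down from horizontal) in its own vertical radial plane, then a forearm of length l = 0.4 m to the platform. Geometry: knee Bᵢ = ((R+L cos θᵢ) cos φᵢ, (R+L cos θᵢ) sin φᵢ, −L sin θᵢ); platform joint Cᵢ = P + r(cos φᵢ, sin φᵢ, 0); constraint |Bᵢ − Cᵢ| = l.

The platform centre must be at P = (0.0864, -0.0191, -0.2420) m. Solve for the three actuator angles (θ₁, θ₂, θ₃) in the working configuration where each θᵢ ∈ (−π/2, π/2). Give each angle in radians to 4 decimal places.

φ1=0.0° → target in arm frame (0.0864, -0.0191)
  A=0.0636, B=-0.2420, C=(l²−L²−A²−y'²−z²)/(2L)=0.1426
  √(A²+B²)=0.2502;  θ1 = -1.3138+0.9646 ≈ -0.3492
rotate P by −φ2: (-0.0597, -0.0653, -0.2420)
  e−x'=0.2097;  (l²−L²−(e−x')²−y'²−z²)/2L = 0.0330
  √(A²+B²)=0.3202;  θ2 = -0.8567+1.4677 ≈ 0.6110
rotate P by −φ3: (-0.0267, 0.0844, -0.2420)
  e−x'=0.1767;  (l²−L²−(e−x')²−y'²−z²)/2L = 0.0578
  γ=atan2(-0.2420,0.1767)=-0.9402;  ψ=arccos(0.1928)=1.3768;  θ3=γ+ψ≈0.4365

θ₁ = -0.3492, θ₂ = 0.6110, θ₃ = 0.4365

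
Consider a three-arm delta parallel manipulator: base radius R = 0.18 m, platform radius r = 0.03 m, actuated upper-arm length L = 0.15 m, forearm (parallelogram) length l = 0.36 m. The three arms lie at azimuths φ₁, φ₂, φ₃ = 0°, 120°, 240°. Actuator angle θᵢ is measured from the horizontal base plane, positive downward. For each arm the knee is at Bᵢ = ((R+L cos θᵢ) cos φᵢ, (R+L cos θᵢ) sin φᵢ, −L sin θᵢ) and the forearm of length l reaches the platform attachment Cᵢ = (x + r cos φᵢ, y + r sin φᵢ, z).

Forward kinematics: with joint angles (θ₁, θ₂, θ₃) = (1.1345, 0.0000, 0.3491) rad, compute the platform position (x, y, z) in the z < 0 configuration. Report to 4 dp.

φ1=0.0°: virtual centre (0.2134, 0.0000, -0.1359), radius l
arm 2 at φ=120.0°: ρ2 = 0.3000;  O2 = (-0.1500, 0.2598, 0.0000)
φ3=240.0°: virtual centre (-0.1455, -0.2520, -0.0513), radius l
|O₂|²−|O₁|² = 0.0260;  |O₃|²−|O₁|² = 0.0233
linear system: -0.7268x+0.5196y = 0.0260−0.2719z; -0.7177x+-0.5039y = 0.0233−0.1693z
Cramer: x(z) = -0.0341+0.3044z;  y(z) = 0.0024-0.0976z
quadratic in z: (1.1022)z²+(0.1208)z+(-0.0499)=0, √Δ=0.4842 → z ∈ {-0.2745, 0.1649}; z = -0.2745 (taking z<0)
x = -0.1176, y = 0.0291

(-0.1176, 0.0291, -0.2745)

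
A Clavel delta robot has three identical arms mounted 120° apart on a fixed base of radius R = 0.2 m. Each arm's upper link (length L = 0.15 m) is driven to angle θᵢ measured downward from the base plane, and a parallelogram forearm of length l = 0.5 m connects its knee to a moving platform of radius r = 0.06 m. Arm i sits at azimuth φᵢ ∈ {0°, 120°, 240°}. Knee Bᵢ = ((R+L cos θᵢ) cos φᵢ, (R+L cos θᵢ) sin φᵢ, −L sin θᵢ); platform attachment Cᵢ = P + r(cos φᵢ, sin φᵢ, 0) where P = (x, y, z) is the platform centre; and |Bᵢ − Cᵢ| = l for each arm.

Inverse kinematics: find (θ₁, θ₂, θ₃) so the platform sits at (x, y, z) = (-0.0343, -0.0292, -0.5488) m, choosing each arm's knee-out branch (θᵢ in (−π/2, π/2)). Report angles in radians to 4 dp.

θ₁ = 0.9602, θ₂ = 0.8729, θ₃ = 0.6983

rotate P by −φ1: (-0.0343, -0.0292, -0.5488)
  e−x'=0.1743;  (l²−L²−(e−x')²−y'²−z²)/2L = -0.3497
  γ=atan2(-0.5488,0.1743)=-1.2633;  ψ=arccos(-0.6073)=2.2235;  θ1=γ+ψ≈0.9602
arm 2 (φ=120.0°): x'=-0.0081, y'=0.0443
  A=0.1481, B=-0.5488, C=(l²−L²−A²−y'²−z²)/(2L)=-0.3253
  √(A²+B²)=0.5684;  θ2 = -1.3071+2.1801 ≈ 0.8729
arm 3 (φ=240.0°): x'=0.0424, y'=-0.0151
  A cos θ + B sin θ = C:  0.0976·cos θ + -0.5488·sin θ = -0.2781
  γ=atan2(-0.5488,0.0976)=-1.3949;  ψ=arccos(-0.4989)=2.0931;  θ3=γ+ψ≈0.6983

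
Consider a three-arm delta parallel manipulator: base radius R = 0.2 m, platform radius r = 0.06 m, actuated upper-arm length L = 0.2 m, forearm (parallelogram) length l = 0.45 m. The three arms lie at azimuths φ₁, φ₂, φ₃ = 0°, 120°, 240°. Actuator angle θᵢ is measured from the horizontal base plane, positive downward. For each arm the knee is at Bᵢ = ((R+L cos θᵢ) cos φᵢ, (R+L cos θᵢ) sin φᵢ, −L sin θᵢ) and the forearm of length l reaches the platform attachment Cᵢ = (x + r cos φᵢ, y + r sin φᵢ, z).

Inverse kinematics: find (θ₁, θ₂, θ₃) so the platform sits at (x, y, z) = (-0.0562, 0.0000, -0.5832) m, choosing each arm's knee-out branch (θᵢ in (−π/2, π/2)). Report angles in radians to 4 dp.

θ₁ = 1.3963, θ₂ = 1.1345, θ₃ = 1.1345

φ1=0.0° → target in arm frame (-0.0562, 0.0000)
  e−x'=0.1962;  (l²−L²−(e−x')²−y'²−z²)/2L = -0.5403
  γ=atan2(-0.5832,0.1962)=-1.2463;  ψ=arccos(-0.8781)=2.6426;  θ1=γ+ψ≈1.3963
arm 2 (φ=120.0°): x'=0.0281, y'=0.0487
  A=0.1119, B=-0.5832, C=(l²−L²−A²−y'²−z²)/(2L)=-0.4813
  √(A²+B²)=0.5938;  θ2 = -1.3812+2.5157 ≈ 1.1345
φ3=240.0° → target in arm frame (0.0281, -0.0487)
  A cos θ + B sin θ = C:  0.1119·cos θ + -0.5832·sin θ = -0.4813
  √(A²+B²)=0.5938;  θ3 = -1.3812+2.5157 ≈ 1.1345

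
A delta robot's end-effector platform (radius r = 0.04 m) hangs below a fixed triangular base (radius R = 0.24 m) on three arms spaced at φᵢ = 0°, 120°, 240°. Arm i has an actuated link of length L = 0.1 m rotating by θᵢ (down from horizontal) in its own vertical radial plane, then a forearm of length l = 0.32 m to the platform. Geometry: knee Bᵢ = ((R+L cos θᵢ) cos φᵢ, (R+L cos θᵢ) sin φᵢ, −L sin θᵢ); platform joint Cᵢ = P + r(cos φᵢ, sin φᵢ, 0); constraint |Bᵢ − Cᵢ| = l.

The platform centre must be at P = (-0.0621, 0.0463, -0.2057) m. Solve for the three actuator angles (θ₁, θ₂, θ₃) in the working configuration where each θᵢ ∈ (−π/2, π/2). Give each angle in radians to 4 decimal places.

arm 1 (φ=0.0°): x'=-0.0621, y'=0.0463
  A cos θ + B sin θ = C:  0.2621·cos θ + -0.2057·sin θ = -0.1038
  √(A²+B²)=0.3332;  θ1 = -0.6654+1.8875 ≈ 1.2221
arm 2 (φ=120.0°): x'=0.0711, y'=0.0306
  A=0.1289, B=-0.2057, C=(l²−L²−A²−y'²−z²)/(2L)=0.1627
  θ2 = atan2(B,A) + arccos(C/0.2427) = -0.1752
rotate P by −φ3: (-0.0090, -0.0769, -0.2057)
  A=0.2090, B=-0.2057, C=(l²−L²−A²−y'²−z²)/(2L)=0.0023
  √(A²+B²)=0.2933;  θ3 = -0.7773+1.5628 ≈ 0.7855

θ₁ = 1.2221, θ₂ = -0.1752, θ₃ = 0.7855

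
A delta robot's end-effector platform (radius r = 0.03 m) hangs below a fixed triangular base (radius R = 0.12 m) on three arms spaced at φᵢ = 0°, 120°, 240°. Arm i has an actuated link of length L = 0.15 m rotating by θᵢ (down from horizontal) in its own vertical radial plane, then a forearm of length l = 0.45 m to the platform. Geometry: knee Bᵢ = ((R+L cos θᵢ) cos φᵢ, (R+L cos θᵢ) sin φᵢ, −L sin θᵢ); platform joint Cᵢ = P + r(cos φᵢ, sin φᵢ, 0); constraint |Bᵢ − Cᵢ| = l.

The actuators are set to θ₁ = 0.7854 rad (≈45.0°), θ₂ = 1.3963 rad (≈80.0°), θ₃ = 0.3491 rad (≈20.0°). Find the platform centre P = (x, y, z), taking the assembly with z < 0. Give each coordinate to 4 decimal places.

arm 1 at φ=0.0°: (R−r)+L cos θ1 = 0.1961;  S1 = (0.1961, 0.0000, -0.1061)
arm 2 at φ=120.0°: (R−r)+L cos θ2 = 0.1160;  S2 = (-0.0580, 0.1005, -0.1477)
S3 = (0.2310·cos240.0°, 0.2310·sin240.0°, -0.0513) = (-0.1155, -0.2000, -0.0513)
|S₂|²−|S₁|² = -0.0144;  |S₃|²−|S₁|² = 0.0063
[-0.5082 0.2010 -0.0833]·P = -0.0144;  [-0.6231 -0.4000 0.1095]·P = 0.0063
Cramer: x(z) = 0.0137-0.0344z;  y(z) = -0.0370+0.3274z
quadratic in z: (1.1084)z²+(0.2004)z+(-0.1566)=0, √Δ=0.8571 → z ∈ {-0.4770, 0.2962}; z = -0.4770 (taking z<0)
x = 0.0301, y = -0.1932

(0.0301, -0.1932, -0.4770)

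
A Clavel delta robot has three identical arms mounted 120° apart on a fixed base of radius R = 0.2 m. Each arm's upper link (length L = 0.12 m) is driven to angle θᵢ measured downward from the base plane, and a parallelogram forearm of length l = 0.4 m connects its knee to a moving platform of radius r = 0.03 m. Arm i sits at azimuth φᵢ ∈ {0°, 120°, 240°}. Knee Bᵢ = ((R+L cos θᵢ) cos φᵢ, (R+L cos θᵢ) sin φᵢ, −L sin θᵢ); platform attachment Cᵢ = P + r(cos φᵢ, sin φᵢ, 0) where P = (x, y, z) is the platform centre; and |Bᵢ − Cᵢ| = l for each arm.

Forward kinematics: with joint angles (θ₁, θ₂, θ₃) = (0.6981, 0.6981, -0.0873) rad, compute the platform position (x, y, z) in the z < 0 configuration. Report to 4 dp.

(-0.0400, -0.0692, -0.3302)

φ1=0.0°: virtual centre (0.2619, 0.0000, -0.0771), radius l
S2 = (0.2619·cos120.0°, 0.2619·sin120.0°, -0.0771) = (-0.1310, 0.2268, -0.0771)
S3 = (0.2895·cos240.0°, 0.2895·sin240.0°, 0.0105) = (-0.1448, -0.2508, 0.0105)
eliminate P² terms by subtracting sphere 1 from 2 and 3
linear system: -0.7858x+0.4537y = 0.0000−0.0000z; -0.8134x+-0.5015y = 0.0094−0.1752z
det = 0.7631;  x = -0.0056+0.1042z,  y = -0.0097+0.1804z
quadratic in z: (1.0434)z²+(0.0951)z+(-0.0824)=0, √Δ=0.5941 → z ∈ {-0.3302, 0.2391}; z = -0.3302 (taking z<0)
x = -0.0400, y = -0.0692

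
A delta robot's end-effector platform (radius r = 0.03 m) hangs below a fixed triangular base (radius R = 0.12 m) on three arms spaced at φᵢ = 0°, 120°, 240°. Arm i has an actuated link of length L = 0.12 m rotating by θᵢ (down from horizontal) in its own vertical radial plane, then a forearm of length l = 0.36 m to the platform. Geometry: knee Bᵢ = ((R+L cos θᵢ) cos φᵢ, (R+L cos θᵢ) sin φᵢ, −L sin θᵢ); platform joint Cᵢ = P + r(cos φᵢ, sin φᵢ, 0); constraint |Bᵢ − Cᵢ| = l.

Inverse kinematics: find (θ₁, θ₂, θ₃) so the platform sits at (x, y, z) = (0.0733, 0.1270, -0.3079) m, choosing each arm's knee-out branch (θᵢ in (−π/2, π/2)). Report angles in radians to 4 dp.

rotate P by −φ1: (0.0733, 0.1270, -0.3079)
  A cos θ + B sin θ = C:  0.0167·cos θ + -0.3079·sin θ = 0.0166
  √(A²+B²)=0.3084;  θ1 = -1.5166+1.5169 ≈ 0.0002
φ2=120.0° → target in arm frame (0.0733, -0.1270)
  A=0.0167, B=-0.3079, C=(l²−L²−A²−y'²−z²)/(2L)=0.0167
  √(A²+B²)=0.3084;  θ2 = -1.5167+1.5168 ≈ 0.0000
φ3=240.0° → target in arm frame (-0.1466, 0.0000)
  A cos θ + B sin θ = C:  0.2366·cos θ + -0.3079·sin θ = -0.1483
  θ3 = atan2(B,A) + arccos(C/0.3883) = 1.0472

θ₁ = 0.0002, θ₂ = 0.0000, θ₃ = 1.0472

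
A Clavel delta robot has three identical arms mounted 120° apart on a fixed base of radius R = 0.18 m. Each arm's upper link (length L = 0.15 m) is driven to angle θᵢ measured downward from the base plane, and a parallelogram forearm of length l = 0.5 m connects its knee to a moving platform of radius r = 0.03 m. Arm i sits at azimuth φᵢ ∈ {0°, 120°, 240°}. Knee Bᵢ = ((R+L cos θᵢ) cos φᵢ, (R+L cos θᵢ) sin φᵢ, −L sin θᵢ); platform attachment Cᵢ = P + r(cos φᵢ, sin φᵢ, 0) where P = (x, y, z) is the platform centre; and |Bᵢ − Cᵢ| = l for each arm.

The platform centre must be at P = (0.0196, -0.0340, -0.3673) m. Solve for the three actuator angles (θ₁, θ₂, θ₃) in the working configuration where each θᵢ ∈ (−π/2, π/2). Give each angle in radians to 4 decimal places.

φ1=0.0° → target in arm frame (0.0196, -0.0340)
  A cos θ + B sin θ = C:  0.1304·cos θ + -0.3673·sin θ = 0.2481
  √(A²+B²)=0.3898;  θ1 = -1.2297+0.8808 ≈ -0.3489
rotate P by −φ2: (-0.0392, 0.0000, -0.3673)
  e−x'=0.1892;  (l²−L²−(e−x')²−y'²−z²)/2L = 0.1893
  γ=atan2(-0.3673,0.1892)=-1.0950;  ψ=arccos(0.4580)=1.0950;  θ2=γ+ψ≈0.0000
arm 3 (φ=240.0°): x'=0.0196, y'=0.0340
  e−x'=0.1304;  (l²−L²−(e−x')²−y'²−z²)/2L = 0.2481
  √(A²+B²)=0.3897;  θ3 = -1.2298+0.8806 ≈ -0.3492

θ₁ = -0.3489, θ₂ = 0.0000, θ₃ = -0.3492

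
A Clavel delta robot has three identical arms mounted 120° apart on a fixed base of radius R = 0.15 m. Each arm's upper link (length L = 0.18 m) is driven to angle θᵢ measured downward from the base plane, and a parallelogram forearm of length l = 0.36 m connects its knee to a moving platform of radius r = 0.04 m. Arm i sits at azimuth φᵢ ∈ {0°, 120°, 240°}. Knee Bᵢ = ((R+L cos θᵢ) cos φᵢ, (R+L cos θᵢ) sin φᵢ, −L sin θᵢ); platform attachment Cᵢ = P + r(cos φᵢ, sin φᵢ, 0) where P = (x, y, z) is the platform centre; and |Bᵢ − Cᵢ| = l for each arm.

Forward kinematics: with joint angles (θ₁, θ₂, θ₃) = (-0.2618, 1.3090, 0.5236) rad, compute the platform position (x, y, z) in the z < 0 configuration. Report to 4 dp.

(0.1584, -0.1183, -0.2694)

arm 1 at φ=0.0°: ρ1 = 0.2839;  O1 = (0.2839, 0.0000, 0.0466)
φ2=120.0°: virtual centre (-0.0783, 0.1356, -0.1739), radius l
φ3=240.0°: virtual centre (-0.1329, -0.2303, -0.0900), radius l
subtract pairs → two planes through P
[-0.7243 0.2712 -0.4409]·P = -0.0280;  [-0.8336 -0.4605 -0.2732]·P = -0.0040
det = 0.5597;  x = 0.0250+-0.4952z,  y = -0.0366+0.3032z
into |P−O₁|² = l²: 1.3371z² + 0.1411z + -0.0591 = 0;  Δ = 0.3358;  z = -0.2694 or 0.1639 → z<0 root = -0.2694
x = 0.1584, y = -0.1183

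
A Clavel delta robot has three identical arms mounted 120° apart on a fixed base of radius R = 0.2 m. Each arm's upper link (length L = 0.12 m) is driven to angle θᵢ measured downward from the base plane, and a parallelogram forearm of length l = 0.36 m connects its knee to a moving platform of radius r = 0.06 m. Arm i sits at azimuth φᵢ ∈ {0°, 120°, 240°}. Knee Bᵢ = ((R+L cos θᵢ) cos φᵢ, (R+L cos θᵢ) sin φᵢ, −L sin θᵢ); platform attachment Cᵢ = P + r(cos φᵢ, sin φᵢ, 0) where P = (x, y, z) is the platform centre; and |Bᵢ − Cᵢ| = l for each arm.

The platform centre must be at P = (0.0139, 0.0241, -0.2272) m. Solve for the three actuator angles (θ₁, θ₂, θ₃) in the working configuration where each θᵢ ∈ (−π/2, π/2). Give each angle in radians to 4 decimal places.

θ₁ = -0.3493, θ₂ = -0.3496, θ₃ = 0.0865

arm 1 (φ=0.0°): x'=0.0139, y'=0.0241
  e−x'=0.1261;  (l²−L²−(e−x')²−y'²−z²)/2L = 0.1962
  θ1 = atan2(B,A) + arccos(C/0.2598) = -0.3493
rotate P by −φ2: (0.0139, -0.0241, -0.2272)
  A cos θ + B sin θ = C:  0.1261·cos θ + -0.2272·sin θ = 0.1963
  γ=atan2(-0.2272,0.1261)=-1.0642;  ψ=arccos(0.7553)=0.7146;  θ2=γ+ψ≈-0.3496
arm 3 (φ=240.0°): x'=-0.0278, y'=0.0000
  e−x'=0.1678;  (l²−L²−(e−x')²−y'²−z²)/2L = 0.1476
  θ3 = atan2(B,A) + arccos(C/0.2825) = 0.0865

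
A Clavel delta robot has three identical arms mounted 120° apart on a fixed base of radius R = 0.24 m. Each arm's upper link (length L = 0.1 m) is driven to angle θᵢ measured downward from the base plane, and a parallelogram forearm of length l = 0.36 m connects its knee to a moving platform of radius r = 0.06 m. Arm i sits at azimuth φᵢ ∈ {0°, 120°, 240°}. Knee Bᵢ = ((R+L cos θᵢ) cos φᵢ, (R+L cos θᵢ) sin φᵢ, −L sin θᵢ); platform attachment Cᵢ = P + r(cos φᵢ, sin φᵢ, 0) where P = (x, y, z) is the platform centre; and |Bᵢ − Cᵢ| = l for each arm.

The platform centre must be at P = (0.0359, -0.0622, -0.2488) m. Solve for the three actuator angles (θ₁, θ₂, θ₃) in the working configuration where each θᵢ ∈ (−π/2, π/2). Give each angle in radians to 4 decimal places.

θ₁ = -0.0876, θ₂ = 0.8722, θ₃ = -0.0878

arm 1 (φ=0.0°): x'=0.0359, y'=-0.0622
  A=0.1441, B=-0.2488, C=(l²−L²−A²−y'²−z²)/(2L)=0.1653
  √(A²+B²)=0.2875;  θ1 = -1.0458+0.9582 ≈ -0.0876
φ2=120.0° → target in arm frame (-0.0718, 0.0000)
  A cos θ + B sin θ = C:  0.2518·cos θ + -0.2488·sin θ = -0.0286
  γ=atan2(-0.2488,0.2518)=-0.7794;  ψ=arccos(-0.0807)=1.6516;  θ2=γ+ψ≈0.8722
φ3=240.0° → target in arm frame (0.0359, 0.0622)
  A=0.1441, B=-0.2488, C=(l²−L²−A²−y'²−z²)/(2L)=0.1654
  √(A²+B²)=0.2875;  θ3 = -1.0459+0.9580 ≈ -0.0878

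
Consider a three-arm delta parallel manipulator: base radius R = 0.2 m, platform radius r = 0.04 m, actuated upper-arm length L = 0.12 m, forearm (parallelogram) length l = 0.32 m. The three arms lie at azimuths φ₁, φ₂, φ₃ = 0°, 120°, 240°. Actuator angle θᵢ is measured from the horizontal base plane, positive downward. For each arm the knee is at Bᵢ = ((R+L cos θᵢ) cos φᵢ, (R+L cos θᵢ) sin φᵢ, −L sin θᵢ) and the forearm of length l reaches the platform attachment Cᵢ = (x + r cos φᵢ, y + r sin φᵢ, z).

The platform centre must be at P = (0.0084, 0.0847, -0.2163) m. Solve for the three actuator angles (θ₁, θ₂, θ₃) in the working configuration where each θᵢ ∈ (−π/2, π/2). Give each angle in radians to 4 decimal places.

φ1=0.0° → target in arm frame (0.0084, 0.0847)
  A=0.1516, B=-0.2163, C=(l²−L²−A²−y'²−z²)/(2L)=0.0461
  θ1 = atan2(B,A) + arccos(C/0.2641) = 0.4360
φ2=120.0° → target in arm frame (0.0692, -0.0496)
  A=0.0908, B=-0.2163, C=(l²−L²−A²−y'²−z²)/(2L)=0.1271
  γ=atan2(-0.2163,0.0908)=-1.1732;  ψ=arccos(0.5417)=0.9984;  θ2=γ+ψ≈-0.1748
φ3=240.0° → target in arm frame (-0.0776, -0.0351)
  e−x'=0.2376;  (l²−L²−(e−x')²−y'²−z²)/2L = -0.0685
  θ3 = atan2(B,A) + arccos(C/0.3213) = 1.0471

θ₁ = 0.4360, θ₂ = -0.1748, θ₃ = 1.0471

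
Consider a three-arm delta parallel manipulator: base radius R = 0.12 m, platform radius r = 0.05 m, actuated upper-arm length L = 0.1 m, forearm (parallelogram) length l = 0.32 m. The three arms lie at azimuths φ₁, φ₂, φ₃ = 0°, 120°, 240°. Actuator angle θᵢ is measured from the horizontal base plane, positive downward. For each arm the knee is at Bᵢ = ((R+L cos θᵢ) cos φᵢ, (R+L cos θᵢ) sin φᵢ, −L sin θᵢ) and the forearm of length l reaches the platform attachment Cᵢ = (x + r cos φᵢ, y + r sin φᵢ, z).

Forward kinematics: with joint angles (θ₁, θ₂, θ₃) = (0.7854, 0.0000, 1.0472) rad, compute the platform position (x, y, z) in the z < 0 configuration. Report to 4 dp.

(-0.0297, 0.1192, -0.3139)

O1 = (0.1407·cos0.0°, 0.1407·sin0.0°, -0.0707) = (0.1407, 0.0000, -0.0707)
arm 2 at φ=120.0°: (R−r)+L cos θ2 = 0.1700;  O2 = (-0.0850, 0.1472, 0.0000)
O3 = (0.1200·cos240.0°, 0.1200·sin240.0°, -0.0866) = (-0.0600, -0.1039, -0.0866)
eliminate P² terms by subtracting sphere 1 from 2 and 3
linear system: -0.4514x+0.2944y = 0.0041−0.1414z; -0.4014x+-0.2078y = -0.0029−-0.0318z
det = 0.2120;  x = 0.0000+0.0945z,  y = 0.0139+-0.3354z
quadratic in z: (1.1214)z²+(0.1055)z+(-0.0774)=0, √Δ=0.5986 → z ∈ {-0.3139, 0.2199}; z = -0.3139 (taking z<0)
x = -0.0297, y = 0.1192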